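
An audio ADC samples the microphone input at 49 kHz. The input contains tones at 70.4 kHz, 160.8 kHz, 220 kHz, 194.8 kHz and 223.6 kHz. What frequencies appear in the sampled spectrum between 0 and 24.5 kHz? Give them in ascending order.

1.2 kHz, 13.8 kHz, 21.4 kHz, 24 kHz

fs/2 = 24.5 kHz.
70.4 kHz mod fs = 21.4 kHz.
21.4 kHz ≤ fs/2 = 24.5 kHz, appears at 21.4 kHz.
160.8 kHz mod fs = 13.8 kHz.
13.8 kHz ≤ fs/2 = 24.5 kHz, appears at 13.8 kHz.
220 kHz mod fs = 24 kHz.
24 kHz ≤ fs/2 = 24.5 kHz, appears at 24 kHz.
194.8 kHz mod fs = 47.8 kHz.
47.8 kHz > fs/2 = 24.5 kHz, folds to fs − 47.8 kHz = 1.2 kHz.
223.6 kHz mod fs = 27.6 kHz.
27.6 kHz > fs/2 = 24.5 kHz, folds to fs − 27.6 kHz = 21.4 kHz.
Distinct values: {1.2 kHz, 13.8 kHz, 21.4 kHz, 24 kHz}.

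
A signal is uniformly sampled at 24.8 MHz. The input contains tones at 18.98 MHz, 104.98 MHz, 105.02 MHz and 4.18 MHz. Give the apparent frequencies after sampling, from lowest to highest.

fs/2 = 12.4 MHz.
18.98 MHz > fs/2 = 12.4 MHz, folds to fs − 18.98 MHz = 5.82 MHz.
104.98 MHz mod fs = 5.78 MHz.
5.78 MHz ≤ fs/2 = 12.4 MHz, appears at 5.78 MHz.
105.02 MHz mod fs = 5.82 MHz.
5.82 MHz ≤ fs/2 = 12.4 MHz, appears at 5.82 MHz.
4.18 MHz ≤ fs/2 = 12.4 MHz, passes unchanged.
Distinct values: {4.18 MHz, 5.78 MHz, 5.82 MHz}.

4.18 MHz, 5.78 MHz, 5.82 MHz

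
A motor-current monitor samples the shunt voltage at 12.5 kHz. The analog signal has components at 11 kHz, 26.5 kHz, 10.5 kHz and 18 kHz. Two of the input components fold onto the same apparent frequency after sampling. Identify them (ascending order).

fs/2 = 6.25 kHz.
11 kHz > fs/2 = 6.25 kHz, folds to fs − 11 kHz = 1.5 kHz.
26.5 kHz mod fs = 1.5 kHz.
1.5 kHz ≤ fs/2 = 6.25 kHz, appears at 1.5 kHz.
10.5 kHz > fs/2 = 6.25 kHz, folds to fs − 10.5 kHz = 2 kHz.
18 kHz mod fs = 5.5 kHz.
5.5 kHz ≤ fs/2 = 6.25 kHz, appears at 5.5 kHz.
11 kHz and 26.5 kHz both map to 1.5 kHz.

11 kHz, 26.5 kHz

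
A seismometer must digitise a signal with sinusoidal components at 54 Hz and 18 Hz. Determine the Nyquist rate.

Highest-frequency component: 54 Hz.
Nyquist rate = 2 × 54 Hz = 108 Hz.

108 Hz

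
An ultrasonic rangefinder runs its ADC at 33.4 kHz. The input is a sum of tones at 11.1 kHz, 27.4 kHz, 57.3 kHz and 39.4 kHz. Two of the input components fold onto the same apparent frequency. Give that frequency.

fs/2 = 16.7 kHz.
11.1 kHz ≤ fs/2 = 16.7 kHz, passes unchanged.
27.4 kHz > fs/2 = 16.7 kHz, folds to fs − 27.4 kHz = 6 kHz.
57.3 kHz mod fs = 23.9 kHz.
23.9 kHz > fs/2 = 16.7 kHz, folds to fs − 23.9 kHz = 9.5 kHz.
39.4 kHz mod fs = 6 kHz.
6 kHz ≤ fs/2 = 16.7 kHz, appears at 6 kHz.
27.4 kHz and 39.4 kHz both map to 6 kHz.

6 kHz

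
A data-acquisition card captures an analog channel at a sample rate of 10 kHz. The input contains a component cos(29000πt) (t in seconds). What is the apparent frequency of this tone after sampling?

4.5 kHz

ω = 29000π rad/s → f = ω/(2π) = 14500 Hz = 14.5 kHz.
14.5 kHz mod fs = 4.5 kHz.
4.5 kHz ≤ fs/2 = 5 kHz, appears at 4.5 kHz.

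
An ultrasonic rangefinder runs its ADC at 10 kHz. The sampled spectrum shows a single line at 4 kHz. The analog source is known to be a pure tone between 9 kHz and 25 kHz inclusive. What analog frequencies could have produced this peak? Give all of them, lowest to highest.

14 kHz, 16 kHz, 24 kHz

Frequencies that alias to 4 kHz are k·fs ± 4 kHz for integer k ≥ 0.
k=0: 4 kHz.
k=1: 6 kHz, 14 kHz.
k=2: 16 kHz, 24 kHz.
k=3: 26 kHz, 34 kHz.
Within [9 kHz, 25 kHz]: 14 kHz, 16 kHz, 24 kHz.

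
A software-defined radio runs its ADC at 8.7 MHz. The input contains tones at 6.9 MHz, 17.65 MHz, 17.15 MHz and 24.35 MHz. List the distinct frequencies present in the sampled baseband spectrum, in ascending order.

0.25 MHz, 1.75 MHz, 1.8 MHz

fs/2 = 4.35 MHz.
6.9 MHz > fs/2 = 4.35 MHz, folds to fs − 6.9 MHz = 1.8 MHz.
17.65 MHz mod fs = 0.25 MHz.
0.25 MHz ≤ fs/2 = 4.35 MHz, appears at 0.25 MHz.
17.15 MHz mod fs = 8.45 MHz.
8.45 MHz > fs/2 = 4.35 MHz, folds to fs − 8.45 MHz = 0.25 MHz.
24.35 MHz mod fs = 6.95 MHz.
6.95 MHz > fs/2 = 4.35 MHz, folds to fs − 6.95 MHz = 1.75 MHz.
Distinct values: {0.25 MHz, 1.75 MHz, 1.8 MHz}.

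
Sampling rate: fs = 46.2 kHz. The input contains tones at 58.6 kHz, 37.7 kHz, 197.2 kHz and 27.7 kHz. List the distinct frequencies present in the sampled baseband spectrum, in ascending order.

8.5 kHz, 12.4 kHz, 18.5 kHz

fs/2 = 23.1 kHz.
58.6 kHz mod fs = 12.4 kHz.
12.4 kHz ≤ fs/2 = 23.1 kHz, appears at 12.4 kHz.
37.7 kHz > fs/2 = 23.1 kHz, folds to fs − 37.7 kHz = 8.5 kHz.
197.2 kHz mod fs = 12.4 kHz.
12.4 kHz ≤ fs/2 = 23.1 kHz, appears at 12.4 kHz.
27.7 kHz > fs/2 = 23.1 kHz, folds to fs − 27.7 kHz = 18.5 kHz.
Distinct values: {8.5 kHz, 12.4 kHz, 18.5 kHz}.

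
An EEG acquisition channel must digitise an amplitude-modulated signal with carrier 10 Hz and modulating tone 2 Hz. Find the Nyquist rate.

24 Hz

AM sidebands sit at fc ± fm = 8 Hz and 12 Hz.
Highest-frequency component: 12 Hz.
Nyquist rate = 2 × 12 Hz = 24 Hz.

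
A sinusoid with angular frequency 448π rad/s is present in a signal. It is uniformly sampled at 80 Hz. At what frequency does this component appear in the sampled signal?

ω = 448π rad/s → f = ω/(2π) = 224 Hz.
224 Hz mod fs = 64 Hz.
64 Hz > fs/2 = 40 Hz, folds to fs − 64 Hz = 16 Hz.

16 Hz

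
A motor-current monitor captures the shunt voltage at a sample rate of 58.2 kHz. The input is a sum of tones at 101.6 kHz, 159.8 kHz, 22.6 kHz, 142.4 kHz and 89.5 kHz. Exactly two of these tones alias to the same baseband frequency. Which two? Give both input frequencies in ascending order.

101.6 kHz, 159.8 kHz

fs/2 = 29.1 kHz.
101.6 kHz mod fs = 43.4 kHz.
43.4 kHz > fs/2 = 29.1 kHz, folds to fs − 43.4 kHz = 14.8 kHz.
159.8 kHz mod fs = 43.4 kHz.
43.4 kHz > fs/2 = 29.1 kHz, folds to fs − 43.4 kHz = 14.8 kHz.
22.6 kHz ≤ fs/2 = 29.1 kHz, passes unchanged.
142.4 kHz mod fs = 26 kHz.
26 kHz ≤ fs/2 = 29.1 kHz, appears at 26 kHz.
89.5 kHz mod fs = 31.3 kHz.
31.3 kHz > fs/2 = 29.1 kHz, folds to fs − 31.3 kHz = 26.9 kHz.
101.6 kHz and 159.8 kHz both map to 14.8 kHz.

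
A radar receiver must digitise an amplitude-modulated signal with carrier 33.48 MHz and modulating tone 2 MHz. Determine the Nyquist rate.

70.96 MHz

AM sidebands sit at fc ± fm = 31.48 MHz and 35.48 MHz.
Highest-frequency component: 35.48 MHz.
Nyquist rate = 2 × 35.48 MHz = 70.96 MHz.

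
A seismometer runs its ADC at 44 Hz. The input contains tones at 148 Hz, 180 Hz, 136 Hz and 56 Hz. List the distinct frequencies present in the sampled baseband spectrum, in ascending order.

4 Hz, 12 Hz, 16 Hz

fs/2 = 22 Hz.
148 Hz mod fs = 16 Hz.
16 Hz ≤ fs/2 = 22 Hz, appears at 16 Hz.
180 Hz mod fs = 4 Hz.
4 Hz ≤ fs/2 = 22 Hz, appears at 4 Hz.
136 Hz mod fs = 4 Hz.
4 Hz ≤ fs/2 = 22 Hz, appears at 4 Hz.
56 Hz mod fs = 12 Hz.
12 Hz ≤ fs/2 = 22 Hz, appears at 12 Hz.
Distinct values: {4 Hz, 12 Hz, 16 Hz}.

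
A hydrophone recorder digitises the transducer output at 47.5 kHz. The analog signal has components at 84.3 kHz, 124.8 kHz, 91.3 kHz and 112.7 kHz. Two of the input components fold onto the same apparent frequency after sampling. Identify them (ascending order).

fs/2 = 23.75 kHz.
84.3 kHz mod fs = 36.8 kHz.
36.8 kHz > fs/2 = 23.75 kHz, folds to fs − 36.8 kHz = 10.7 kHz.
124.8 kHz mod fs = 29.8 kHz.
29.8 kHz > fs/2 = 23.75 kHz, folds to fs − 29.8 kHz = 17.7 kHz.
91.3 kHz mod fs = 43.8 kHz.
43.8 kHz > fs/2 = 23.75 kHz, folds to fs − 43.8 kHz = 3.7 kHz.
112.7 kHz mod fs = 17.7 kHz.
17.7 kHz ≤ fs/2 = 23.75 kHz, appears at 17.7 kHz.
112.7 kHz and 124.8 kHz both map to 17.7 kHz.

112.7 kHz, 124.8 kHz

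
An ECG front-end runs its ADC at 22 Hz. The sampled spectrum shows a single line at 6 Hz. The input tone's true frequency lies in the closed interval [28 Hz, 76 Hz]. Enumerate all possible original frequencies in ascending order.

Frequencies that alias to 6 Hz are k·fs ± 6 Hz for integer k ≥ 0.
k=0: 6 Hz.
k=1: 16 Hz, 28 Hz.
k=2: 38 Hz, 50 Hz.
k=3: 60 Hz, 72 Hz.
k=4: 82 Hz, 94 Hz.
Within [28 Hz, 76 Hz]: 28 Hz, 38 Hz, 50 Hz, 60 Hz, 72 Hz.

28 Hz, 38 Hz, 50 Hz, 60 Hz, 72 Hz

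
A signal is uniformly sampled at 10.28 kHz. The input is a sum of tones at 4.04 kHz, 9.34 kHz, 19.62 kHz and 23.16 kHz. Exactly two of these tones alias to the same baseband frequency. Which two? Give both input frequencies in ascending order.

9.34 kHz, 19.62 kHz

fs/2 = 5.14 kHz.
4.04 kHz ≤ fs/2 = 5.14 kHz, passes unchanged.
9.34 kHz > fs/2 = 5.14 kHz, folds to fs − 9.34 kHz = 0.94 kHz.
19.62 kHz mod fs = 9.34 kHz.
9.34 kHz > fs/2 = 5.14 kHz, folds to fs − 9.34 kHz = 0.94 kHz.
23.16 kHz mod fs = 2.6 kHz.
2.6 kHz ≤ fs/2 = 5.14 kHz, appears at 2.6 kHz.
9.34 kHz and 19.62 kHz both map to 0.94 kHz.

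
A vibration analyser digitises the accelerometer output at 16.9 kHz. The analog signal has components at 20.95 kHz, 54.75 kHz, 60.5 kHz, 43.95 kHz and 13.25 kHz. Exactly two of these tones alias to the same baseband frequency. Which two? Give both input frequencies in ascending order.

20.95 kHz, 54.75 kHz

fs/2 = 8.45 kHz.
20.95 kHz mod fs = 4.05 kHz.
4.05 kHz ≤ fs/2 = 8.45 kHz, appears at 4.05 kHz.
54.75 kHz mod fs = 4.05 kHz.
4.05 kHz ≤ fs/2 = 8.45 kHz, appears at 4.05 kHz.
60.5 kHz mod fs = 9.8 kHz.
9.8 kHz > fs/2 = 8.45 kHz, folds to fs − 9.8 kHz = 7.1 kHz.
43.95 kHz mod fs = 10.15 kHz.
10.15 kHz > fs/2 = 8.45 kHz, folds to fs − 10.15 kHz = 6.75 kHz.
13.25 kHz > fs/2 = 8.45 kHz, folds to fs − 13.25 kHz = 3.65 kHz.
20.95 kHz and 54.75 kHz both map to 4.05 kHz.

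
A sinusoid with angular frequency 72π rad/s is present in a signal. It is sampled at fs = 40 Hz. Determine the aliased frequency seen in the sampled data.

4 Hz

ω = 72π rad/s → f = ω/(2π) = 36 Hz.
36 Hz > fs/2 = 20 Hz, folds to fs − 36 Hz = 4 Hz.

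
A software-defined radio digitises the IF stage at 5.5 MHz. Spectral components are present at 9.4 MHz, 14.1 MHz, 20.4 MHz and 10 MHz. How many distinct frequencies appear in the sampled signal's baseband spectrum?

3

fs/2 = 2.75 MHz.
9.4 MHz mod fs = 3.9 MHz.
3.9 MHz > fs/2 = 2.75 MHz, folds to fs − 3.9 MHz = 1.6 MHz.
14.1 MHz mod fs = 3.1 MHz.
3.1 MHz > fs/2 = 2.75 MHz, folds to fs − 3.1 MHz = 2.4 MHz.
20.4 MHz mod fs = 3.9 MHz.
3.9 MHz > fs/2 = 2.75 MHz, folds to fs − 3.9 MHz = 1.6 MHz.
10 MHz mod fs = 4.5 MHz.
4.5 MHz > fs/2 = 2.75 MHz, folds to fs − 4.5 MHz = 1 MHz.
Distinct values: {1 MHz, 1.6 MHz, 2.4 MHz} → 3.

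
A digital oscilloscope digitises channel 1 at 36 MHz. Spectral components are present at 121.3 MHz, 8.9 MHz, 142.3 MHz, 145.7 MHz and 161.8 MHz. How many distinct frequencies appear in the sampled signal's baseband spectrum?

fs/2 = 18 MHz.
121.3 MHz mod fs = 13.3 MHz.
13.3 MHz ≤ fs/2 = 18 MHz, appears at 13.3 MHz.
8.9 MHz ≤ fs/2 = 18 MHz, passes unchanged.
142.3 MHz mod fs = 34.3 MHz.
34.3 MHz > fs/2 = 18 MHz, folds to fs − 34.3 MHz = 1.7 MHz.
145.7 MHz mod fs = 1.7 MHz.
1.7 MHz ≤ fs/2 = 18 MHz, appears at 1.7 MHz.
161.8 MHz mod fs = 17.8 MHz.
17.8 MHz ≤ fs/2 = 18 MHz, appears at 17.8 MHz.
Distinct values: {1.7 MHz, 8.9 MHz, 13.3 MHz, 17.8 MHz} → 4.

4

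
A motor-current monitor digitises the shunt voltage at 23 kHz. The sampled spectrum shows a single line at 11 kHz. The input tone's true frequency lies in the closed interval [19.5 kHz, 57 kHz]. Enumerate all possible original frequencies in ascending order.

Frequencies that alias to 11 kHz are k·fs ± 11 kHz for integer k ≥ 0.
k=0: 11 kHz.
k=1: 12 kHz, 34 kHz.
k=2: 35 kHz, 57 kHz.
k=3: 58 kHz, 80 kHz.
Within [19.5 kHz, 57 kHz]: 34 kHz, 35 kHz, 57 kHz.

34 kHz, 35 kHz, 57 kHz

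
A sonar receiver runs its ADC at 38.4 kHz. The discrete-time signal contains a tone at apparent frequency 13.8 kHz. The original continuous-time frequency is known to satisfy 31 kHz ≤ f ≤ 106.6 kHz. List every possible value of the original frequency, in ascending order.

52.2 kHz, 63 kHz, 90.6 kHz, 101.4 kHz

Frequencies that alias to 13.8 kHz are k·fs ± 13.8 kHz for integer k ≥ 0.
k=0: 13.8 kHz.
k=1: 24.6 kHz, 52.2 kHz.
k=2: 63 kHz, 90.6 kHz.
k=3: 101.4 kHz, 129 kHz.
k=4: 139.8 kHz, 167.4 kHz.
Within [31 kHz, 106.6 kHz]: 52.2 kHz, 63 kHz, 90.6 kHz, 101.4 kHz.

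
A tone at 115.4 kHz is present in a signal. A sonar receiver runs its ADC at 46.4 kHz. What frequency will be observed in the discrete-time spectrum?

115.4 kHz mod fs = 22.6 kHz.
22.6 kHz ≤ fs/2 = 23.2 kHz, appears at 22.6 kHz.

22.6 kHz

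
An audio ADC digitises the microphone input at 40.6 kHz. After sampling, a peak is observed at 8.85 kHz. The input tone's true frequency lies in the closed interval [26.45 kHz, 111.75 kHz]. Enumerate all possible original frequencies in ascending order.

31.75 kHz, 49.45 kHz, 72.35 kHz, 90.05 kHz

Frequencies that alias to 8.85 kHz are k·fs ± 8.85 kHz for integer k ≥ 0.
k=0: 8.85 kHz.
k=1: 31.75 kHz, 49.45 kHz.
k=2: 72.35 kHz, 90.05 kHz.
k=3: 112.95 kHz, 130.65 kHz.
Within [26.45 kHz, 111.75 kHz]: 31.75 kHz, 49.45 kHz, 72.35 kHz, 90.05 kHz.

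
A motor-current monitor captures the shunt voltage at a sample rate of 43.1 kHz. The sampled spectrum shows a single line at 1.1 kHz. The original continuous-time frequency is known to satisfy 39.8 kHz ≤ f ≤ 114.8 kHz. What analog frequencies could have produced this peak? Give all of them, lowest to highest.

Frequencies that alias to 1.1 kHz are k·fs ± 1.1 kHz for integer k ≥ 0.
k=0: 1.1 kHz.
k=1: 42 kHz, 44.2 kHz.
k=2: 85.1 kHz, 87.3 kHz.
k=3: 128.2 kHz, 130.4 kHz.
Within [39.8 kHz, 114.8 kHz]: 42 kHz, 44.2 kHz, 85.1 kHz, 87.3 kHz.

42 kHz, 44.2 kHz, 85.1 kHz, 87.3 kHz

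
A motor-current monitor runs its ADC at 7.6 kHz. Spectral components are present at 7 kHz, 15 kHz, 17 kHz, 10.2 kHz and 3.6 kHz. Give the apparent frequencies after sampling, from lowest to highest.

0.2 kHz, 0.6 kHz, 1.8 kHz, 2.6 kHz, 3.6 kHz

fs/2 = 3.8 kHz.
7 kHz > fs/2 = 3.8 kHz, folds to fs − 7 kHz = 0.6 kHz.
15 kHz mod fs = 7.4 kHz.
7.4 kHz > fs/2 = 3.8 kHz, folds to fs − 7.4 kHz = 0.2 kHz.
17 kHz mod fs = 1.8 kHz.
1.8 kHz ≤ fs/2 = 3.8 kHz, appears at 1.8 kHz.
10.2 kHz mod fs = 2.6 kHz.
2.6 kHz ≤ fs/2 = 3.8 kHz, appears at 2.6 kHz.
3.6 kHz ≤ fs/2 = 3.8 kHz, passes unchanged.
Distinct values: {0.2 kHz, 0.6 kHz, 1.8 kHz, 2.6 kHz, 3.6 kHz}.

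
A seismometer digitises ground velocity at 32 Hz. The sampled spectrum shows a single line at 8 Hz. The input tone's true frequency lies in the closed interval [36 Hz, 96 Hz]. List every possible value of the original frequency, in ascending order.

Frequencies that alias to 8 Hz are k·fs ± 8 Hz for integer k ≥ 0.
k=0: 8 Hz.
k=1: 24 Hz, 40 Hz.
k=2: 56 Hz, 72 Hz.
k=3: 88 Hz, 104 Hz.
k=4: 120 Hz, 136 Hz.
Within [36 Hz, 96 Hz]: 40 Hz, 56 Hz, 72 Hz, 88 Hz.

40 Hz, 56 Hz, 72 Hz, 88 Hz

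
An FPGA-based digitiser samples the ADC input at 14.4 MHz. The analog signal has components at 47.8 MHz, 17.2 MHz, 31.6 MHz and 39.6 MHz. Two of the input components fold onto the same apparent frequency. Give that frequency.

fs/2 = 7.2 MHz.
47.8 MHz mod fs = 4.6 MHz.
4.6 MHz ≤ fs/2 = 7.2 MHz, appears at 4.6 MHz.
17.2 MHz mod fs = 2.8 MHz.
2.8 MHz ≤ fs/2 = 7.2 MHz, appears at 2.8 MHz.
31.6 MHz mod fs = 2.8 MHz.
2.8 MHz ≤ fs/2 = 7.2 MHz, appears at 2.8 MHz.
39.6 MHz mod fs = 10.8 MHz.
10.8 MHz > fs/2 = 7.2 MHz, folds to fs − 10.8 MHz = 3.6 MHz.
17.2 MHz and 31.6 MHz both map to 2.8 MHz.

2.8 MHz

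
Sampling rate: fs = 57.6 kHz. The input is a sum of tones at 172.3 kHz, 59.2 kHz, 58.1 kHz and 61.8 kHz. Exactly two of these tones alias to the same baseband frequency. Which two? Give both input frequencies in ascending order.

fs/2 = 28.8 kHz.
172.3 kHz mod fs = 57.1 kHz.
57.1 kHz > fs/2 = 28.8 kHz, folds to fs − 57.1 kHz = 0.5 kHz.
59.2 kHz mod fs = 1.6 kHz.
1.6 kHz ≤ fs/2 = 28.8 kHz, appears at 1.6 kHz.
58.1 kHz mod fs = 0.5 kHz.
0.5 kHz ≤ fs/2 = 28.8 kHz, appears at 0.5 kHz.
61.8 kHz mod fs = 4.2 kHz.
4.2 kHz ≤ fs/2 = 28.8 kHz, appears at 4.2 kHz.
58.1 kHz and 172.3 kHz both map to 0.5 kHz.

58.1 kHz, 172.3 kHz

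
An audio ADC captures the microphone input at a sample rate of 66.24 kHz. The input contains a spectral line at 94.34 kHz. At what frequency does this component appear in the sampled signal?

28.1 kHz

94.34 kHz mod fs = 28.1 kHz.
28.1 kHz ≤ fs/2 = 33.12 kHz, appears at 28.1 kHz.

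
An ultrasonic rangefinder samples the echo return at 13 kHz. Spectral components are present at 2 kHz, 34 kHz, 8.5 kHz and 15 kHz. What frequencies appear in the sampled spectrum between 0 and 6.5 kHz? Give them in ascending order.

2 kHz, 4.5 kHz, 5 kHz

fs/2 = 6.5 kHz.
2 kHz ≤ fs/2 = 6.5 kHz, passes unchanged.
34 kHz mod fs = 8 kHz.
8 kHz > fs/2 = 6.5 kHz, folds to fs − 8 kHz = 5 kHz.
8.5 kHz > fs/2 = 6.5 kHz, folds to fs − 8.5 kHz = 4.5 kHz.
15 kHz mod fs = 2 kHz.
2 kHz ≤ fs/2 = 6.5 kHz, appears at 2 kHz.
Distinct values: {2 kHz, 4.5 kHz, 5 kHz}.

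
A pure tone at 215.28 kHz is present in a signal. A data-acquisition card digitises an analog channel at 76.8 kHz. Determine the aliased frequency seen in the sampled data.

215.28 kHz mod fs = 61.68 kHz.
61.68 kHz > fs/2 = 38.4 kHz, folds to fs − 61.68 kHz = 15.12 kHz.

15.12 kHz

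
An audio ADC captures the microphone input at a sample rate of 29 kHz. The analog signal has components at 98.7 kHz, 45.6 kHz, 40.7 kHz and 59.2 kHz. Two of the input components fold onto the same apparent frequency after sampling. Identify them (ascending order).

fs/2 = 14.5 kHz.
98.7 kHz mod fs = 11.7 kHz.
11.7 kHz ≤ fs/2 = 14.5 kHz, appears at 11.7 kHz.
45.6 kHz mod fs = 16.6 kHz.
16.6 kHz > fs/2 = 14.5 kHz, folds to fs − 16.6 kHz = 12.4 kHz.
40.7 kHz mod fs = 11.7 kHz.
11.7 kHz ≤ fs/2 = 14.5 kHz, appears at 11.7 kHz.
59.2 kHz mod fs = 1.2 kHz.
1.2 kHz ≤ fs/2 = 14.5 kHz, appears at 1.2 kHz.
40.7 kHz and 98.7 kHz both map to 11.7 kHz.

40.7 kHz, 98.7 kHz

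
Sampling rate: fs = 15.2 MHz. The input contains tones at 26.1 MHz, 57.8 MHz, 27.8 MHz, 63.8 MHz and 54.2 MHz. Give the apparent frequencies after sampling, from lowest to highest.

fs/2 = 7.6 MHz.
26.1 MHz mod fs = 10.9 MHz.
10.9 MHz > fs/2 = 7.6 MHz, folds to fs − 10.9 MHz = 4.3 MHz.
57.8 MHz mod fs = 12.2 MHz.
12.2 MHz > fs/2 = 7.6 MHz, folds to fs − 12.2 MHz = 3 MHz.
27.8 MHz mod fs = 12.6 MHz.
12.6 MHz > fs/2 = 7.6 MHz, folds to fs − 12.6 MHz = 2.6 MHz.
63.8 MHz mod fs = 3 MHz.
3 MHz ≤ fs/2 = 7.6 MHz, appears at 3 MHz.
54.2 MHz mod fs = 8.6 MHz.
8.6 MHz > fs/2 = 7.6 MHz, folds to fs − 8.6 MHz = 6.6 MHz.
Distinct values: {2.6 MHz, 3 MHz, 4.3 MHz, 6.6 MHz}.

2.6 MHz, 3 MHz, 4.3 MHz, 6.6 MHz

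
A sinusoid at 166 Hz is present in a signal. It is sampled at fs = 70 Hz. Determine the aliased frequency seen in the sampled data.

26 Hz

166 Hz mod fs = 26 Hz.
26 Hz ≤ fs/2 = 35 Hz, appears at 26 Hz.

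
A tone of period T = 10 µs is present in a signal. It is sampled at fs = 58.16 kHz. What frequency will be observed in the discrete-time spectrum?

T = 10 µs → f = 1/T = 100 kHz.
100 kHz mod fs = 41.84 kHz.
41.84 kHz > fs/2 = 29.08 kHz, folds to fs − 41.84 kHz = 16.32 kHz.

16.32 kHz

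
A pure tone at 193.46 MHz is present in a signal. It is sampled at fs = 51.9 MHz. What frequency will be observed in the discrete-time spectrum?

14.14 MHz

193.46 MHz mod fs = 37.76 MHz.
37.76 MHz > fs/2 = 25.95 MHz, folds to fs − 37.76 MHz = 14.14 MHz.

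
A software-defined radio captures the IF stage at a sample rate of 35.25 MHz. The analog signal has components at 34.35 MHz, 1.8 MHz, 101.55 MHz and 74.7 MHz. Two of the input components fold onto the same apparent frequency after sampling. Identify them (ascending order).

74.7 MHz, 101.55 MHz

fs/2 = 17.625 MHz.
34.35 MHz > fs/2 = 17.625 MHz, folds to fs − 34.35 MHz = 0.9 MHz.
1.8 MHz ≤ fs/2 = 17.625 MHz, passes unchanged.
101.55 MHz mod fs = 31.05 MHz.
31.05 MHz > fs/2 = 17.625 MHz, folds to fs − 31.05 MHz = 4.2 MHz.
74.7 MHz mod fs = 4.2 MHz.
4.2 MHz ≤ fs/2 = 17.625 MHz, appears at 4.2 MHz.
74.7 MHz and 101.55 MHz both map to 4.2 MHz.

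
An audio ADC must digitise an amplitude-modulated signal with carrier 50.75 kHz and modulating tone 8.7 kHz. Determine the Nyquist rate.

118.9 kHz

AM sidebands sit at fc ± fm = 42.05 kHz and 59.45 kHz.
Highest-frequency component: 59.45 kHz.
Nyquist rate = 2 × 59.45 kHz = 118.9 kHz.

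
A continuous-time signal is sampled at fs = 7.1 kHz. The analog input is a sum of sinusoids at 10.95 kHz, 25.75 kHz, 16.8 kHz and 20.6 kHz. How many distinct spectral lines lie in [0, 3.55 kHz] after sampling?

4

fs/2 = 3.55 kHz.
10.95 kHz mod fs = 3.85 kHz.
3.85 kHz > fs/2 = 3.55 kHz, folds to fs − 3.85 kHz = 3.25 kHz.
25.75 kHz mod fs = 4.45 kHz.
4.45 kHz > fs/2 = 3.55 kHz, folds to fs − 4.45 kHz = 2.65 kHz.
16.8 kHz mod fs = 2.6 kHz.
2.6 kHz ≤ fs/2 = 3.55 kHz, appears at 2.6 kHz.
20.6 kHz mod fs = 6.4 kHz.
6.4 kHz > fs/2 = 3.55 kHz, folds to fs − 6.4 kHz = 0.7 kHz.
Distinct values: {0.7 kHz, 2.6 kHz, 2.65 kHz, 3.25 kHz} → 4.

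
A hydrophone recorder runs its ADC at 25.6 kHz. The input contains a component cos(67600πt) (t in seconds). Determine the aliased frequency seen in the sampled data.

ω = 67600π rad/s → f = ω/(2π) = 33800 Hz = 33.8 kHz.
33.8 kHz mod fs = 8.2 kHz.
8.2 kHz ≤ fs/2 = 12.8 kHz, appears at 8.2 kHz.

8.2 kHz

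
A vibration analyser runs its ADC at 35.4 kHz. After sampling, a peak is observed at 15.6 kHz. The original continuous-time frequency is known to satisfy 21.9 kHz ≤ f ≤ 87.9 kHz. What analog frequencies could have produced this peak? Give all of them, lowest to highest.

Frequencies that alias to 15.6 kHz are k·fs ± 15.6 kHz for integer k ≥ 0.
k=0: 15.6 kHz.
k=1: 19.8 kHz, 51 kHz.
k=2: 55.2 kHz, 86.4 kHz.
k=3: 90.6 kHz, 121.8 kHz.
Within [21.9 kHz, 87.9 kHz]: 51 kHz, 55.2 kHz, 86.4 kHz.

51 kHz, 55.2 kHz, 86.4 kHz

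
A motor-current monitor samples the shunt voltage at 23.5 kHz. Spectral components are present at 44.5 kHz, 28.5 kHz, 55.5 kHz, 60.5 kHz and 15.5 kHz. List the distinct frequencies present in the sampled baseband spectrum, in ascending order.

fs/2 = 11.75 kHz.
44.5 kHz mod fs = 21 kHz.
21 kHz > fs/2 = 11.75 kHz, folds to fs − 21 kHz = 2.5 kHz.
28.5 kHz mod fs = 5 kHz.
5 kHz ≤ fs/2 = 11.75 kHz, appears at 5 kHz.
55.5 kHz mod fs = 8.5 kHz.
8.5 kHz ≤ fs/2 = 11.75 kHz, appears at 8.5 kHz.
60.5 kHz mod fs = 13.5 kHz.
13.5 kHz > fs/2 = 11.75 kHz, folds to fs − 13.5 kHz = 10 kHz.
15.5 kHz > fs/2 = 11.75 kHz, folds to fs − 15.5 kHz = 8 kHz.
Distinct values: {2.5 kHz, 5 kHz, 8 kHz, 8.5 kHz, 10 kHz}.

2.5 kHz, 5 kHz, 8 kHz, 8.5 kHz, 10 kHz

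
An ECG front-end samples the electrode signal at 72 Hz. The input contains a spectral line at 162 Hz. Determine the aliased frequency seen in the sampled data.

18 Hz

162 Hz mod fs = 18 Hz.
18 Hz ≤ fs/2 = 36 Hz, appears at 18 Hz.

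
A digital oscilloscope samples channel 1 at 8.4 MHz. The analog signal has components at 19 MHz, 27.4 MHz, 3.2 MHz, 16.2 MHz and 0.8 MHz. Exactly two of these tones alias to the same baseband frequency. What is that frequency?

2.2 MHz

fs/2 = 4.2 MHz.
19 MHz mod fs = 2.2 MHz.
2.2 MHz ≤ fs/2 = 4.2 MHz, appears at 2.2 MHz.
27.4 MHz mod fs = 2.2 MHz.
2.2 MHz ≤ fs/2 = 4.2 MHz, appears at 2.2 MHz.
3.2 MHz ≤ fs/2 = 4.2 MHz, passes unchanged.
16.2 MHz mod fs = 7.8 MHz.
7.8 MHz > fs/2 = 4.2 MHz, folds to fs − 7.8 MHz = 0.6 MHz.
0.8 MHz ≤ fs/2 = 4.2 MHz, passes unchanged.
19 MHz and 27.4 MHz both map to 2.2 MHz.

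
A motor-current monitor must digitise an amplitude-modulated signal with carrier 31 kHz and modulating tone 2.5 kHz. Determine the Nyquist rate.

67 kHz

AM sidebands sit at fc ± fm = 28.5 kHz and 33.5 kHz.
Highest-frequency component: 33.5 kHz.
Nyquist rate = 2 × 33.5 kHz = 67 kHz.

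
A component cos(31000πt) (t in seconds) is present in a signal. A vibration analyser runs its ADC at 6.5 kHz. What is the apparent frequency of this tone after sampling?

2.5 kHz

ω = 31000π rad/s → f = ω/(2π) = 15500 Hz = 15.5 kHz.
15.5 kHz mod fs = 2.5 kHz.
2.5 kHz ≤ fs/2 = 3.25 kHz, appears at 2.5 kHz.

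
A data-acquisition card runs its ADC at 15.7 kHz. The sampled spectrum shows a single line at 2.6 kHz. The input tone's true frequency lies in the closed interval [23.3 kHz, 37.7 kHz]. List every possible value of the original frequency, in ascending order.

Frequencies that alias to 2.6 kHz are k·fs ± 2.6 kHz for integer k ≥ 0.
k=0: 2.6 kHz.
k=1: 13.1 kHz, 18.3 kHz.
k=2: 28.8 kHz, 34 kHz.
k=3: 44.5 kHz, 49.7 kHz.
Within [23.3 kHz, 37.7 kHz]: 28.8 kHz, 34 kHz.

28.8 kHz, 34 kHz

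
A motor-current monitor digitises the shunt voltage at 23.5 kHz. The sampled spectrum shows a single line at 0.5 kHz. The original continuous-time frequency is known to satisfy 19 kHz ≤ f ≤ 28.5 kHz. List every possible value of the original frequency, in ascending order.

23 kHz, 24 kHz

Frequencies that alias to 0.5 kHz are k·fs ± 0.5 kHz for integer k ≥ 0.
k=0: 0.5 kHz.
k=1: 23 kHz, 24 kHz.
k=2: 46.5 kHz, 47.5 kHz.
Within [19 kHz, 28.5 kHz]: 23 kHz, 24 kHz.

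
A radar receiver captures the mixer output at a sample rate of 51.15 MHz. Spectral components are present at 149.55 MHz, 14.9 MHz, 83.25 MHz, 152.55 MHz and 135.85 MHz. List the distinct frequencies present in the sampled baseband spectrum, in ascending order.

fs/2 = 25.575 MHz.
149.55 MHz mod fs = 47.25 MHz.
47.25 MHz > fs/2 = 25.575 MHz, folds to fs − 47.25 MHz = 3.9 MHz.
14.9 MHz ≤ fs/2 = 25.575 MHz, passes unchanged.
83.25 MHz mod fs = 32.1 MHz.
32.1 MHz > fs/2 = 25.575 MHz, folds to fs − 32.1 MHz = 19.05 MHz.
152.55 MHz mod fs = 50.25 MHz.
50.25 MHz > fs/2 = 25.575 MHz, folds to fs − 50.25 MHz = 0.9 MHz.
135.85 MHz mod fs = 33.55 MHz.
33.55 MHz > fs/2 = 25.575 MHz, folds to fs − 33.55 MHz = 17.6 MHz.
Distinct values: {0.9 MHz, 3.9 MHz, 14.9 MHz, 17.6 MHz, 19.05 MHz}.

0.9 MHz, 3.9 MHz, 14.9 MHz, 17.6 MHz, 19.05 MHz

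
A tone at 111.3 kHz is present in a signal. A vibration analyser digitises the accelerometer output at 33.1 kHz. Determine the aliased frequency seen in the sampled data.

12 kHz

111.3 kHz mod fs = 12 kHz.
12 kHz ≤ fs/2 = 16.55 kHz, appears at 12 kHz.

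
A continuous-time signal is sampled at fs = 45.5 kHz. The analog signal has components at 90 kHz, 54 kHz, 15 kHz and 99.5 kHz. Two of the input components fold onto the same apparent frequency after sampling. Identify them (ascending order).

54 kHz, 99.5 kHz

fs/2 = 22.75 kHz.
90 kHz mod fs = 44.5 kHz.
44.5 kHz > fs/2 = 22.75 kHz, folds to fs − 44.5 kHz = 1 kHz.
54 kHz mod fs = 8.5 kHz.
8.5 kHz ≤ fs/2 = 22.75 kHz, appears at 8.5 kHz.
15 kHz ≤ fs/2 = 22.75 kHz, passes unchanged.
99.5 kHz mod fs = 8.5 kHz.
8.5 kHz ≤ fs/2 = 22.75 kHz, appears at 8.5 kHz.
54 kHz and 99.5 kHz both map to 8.5 kHz.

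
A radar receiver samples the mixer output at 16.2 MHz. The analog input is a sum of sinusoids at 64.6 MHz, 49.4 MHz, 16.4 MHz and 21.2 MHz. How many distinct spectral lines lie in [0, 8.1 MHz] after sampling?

3

fs/2 = 8.1 MHz.
64.6 MHz mod fs = 16 MHz.
16 MHz > fs/2 = 8.1 MHz, folds to fs − 16 MHz = 0.2 MHz.
49.4 MHz mod fs = 0.8 MHz.
0.8 MHz ≤ fs/2 = 8.1 MHz, appears at 0.8 MHz.
16.4 MHz mod fs = 0.2 MHz.
0.2 MHz ≤ fs/2 = 8.1 MHz, appears at 0.2 MHz.
21.2 MHz mod fs = 5 MHz.
5 MHz ≤ fs/2 = 8.1 MHz, appears at 5 MHz.
Distinct values: {0.2 MHz, 0.8 MHz, 5 MHz} → 3.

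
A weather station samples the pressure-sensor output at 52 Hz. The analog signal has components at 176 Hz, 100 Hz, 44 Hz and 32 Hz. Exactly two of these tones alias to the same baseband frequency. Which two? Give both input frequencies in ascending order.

32 Hz, 176 Hz

fs/2 = 26 Hz.
176 Hz mod fs = 20 Hz.
20 Hz ≤ fs/2 = 26 Hz, appears at 20 Hz.
100 Hz mod fs = 48 Hz.
48 Hz > fs/2 = 26 Hz, folds to fs − 48 Hz = 4 Hz.
44 Hz > fs/2 = 26 Hz, folds to fs − 44 Hz = 8 Hz.
32 Hz > fs/2 = 26 Hz, folds to fs − 32 Hz = 20 Hz.
32 Hz and 176 Hz both map to 20 Hz.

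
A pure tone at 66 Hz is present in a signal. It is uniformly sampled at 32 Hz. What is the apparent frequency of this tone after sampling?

2 Hz

66 Hz mod fs = 2 Hz.
2 Hz ≤ fs/2 = 16 Hz, appears at 2 Hz.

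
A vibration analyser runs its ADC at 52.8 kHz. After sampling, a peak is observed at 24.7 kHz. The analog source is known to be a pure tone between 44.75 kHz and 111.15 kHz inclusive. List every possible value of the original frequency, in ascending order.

77.5 kHz, 80.9 kHz

Frequencies that alias to 24.7 kHz are k·fs ± 24.7 kHz for integer k ≥ 0.
k=0: 24.7 kHz.
k=1: 28.1 kHz, 77.5 kHz.
k=2: 80.9 kHz, 130.3 kHz.
k=3: 133.7 kHz, 183.1 kHz.
Within [44.75 kHz, 111.15 kHz]: 77.5 kHz, 80.9 kHz.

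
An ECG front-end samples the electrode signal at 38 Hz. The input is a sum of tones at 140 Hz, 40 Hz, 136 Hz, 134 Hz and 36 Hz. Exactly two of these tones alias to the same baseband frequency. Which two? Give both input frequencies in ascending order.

fs/2 = 19 Hz.
140 Hz mod fs = 26 Hz.
26 Hz > fs/2 = 19 Hz, folds to fs − 26 Hz = 12 Hz.
40 Hz mod fs = 2 Hz.
2 Hz ≤ fs/2 = 19 Hz, appears at 2 Hz.
136 Hz mod fs = 22 Hz.
22 Hz > fs/2 = 19 Hz, folds to fs − 22 Hz = 16 Hz.
134 Hz mod fs = 20 Hz.
20 Hz > fs/2 = 19 Hz, folds to fs − 20 Hz = 18 Hz.
36 Hz > fs/2 = 19 Hz, folds to fs − 36 Hz = 2 Hz.
36 Hz and 40 Hz both map to 2 Hz.

36 Hz, 40 Hz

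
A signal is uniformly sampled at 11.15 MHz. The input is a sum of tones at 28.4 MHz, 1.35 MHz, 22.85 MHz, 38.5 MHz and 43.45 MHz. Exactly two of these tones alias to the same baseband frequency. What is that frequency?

5.05 MHz

fs/2 = 5.575 MHz.
28.4 MHz mod fs = 6.1 MHz.
6.1 MHz > fs/2 = 5.575 MHz, folds to fs − 6.1 MHz = 5.05 MHz.
1.35 MHz ≤ fs/2 = 5.575 MHz, passes unchanged.
22.85 MHz mod fs = 0.55 MHz.
0.55 MHz ≤ fs/2 = 5.575 MHz, appears at 0.55 MHz.
38.5 MHz mod fs = 5.05 MHz.
5.05 MHz ≤ fs/2 = 5.575 MHz, appears at 5.05 MHz.
43.45 MHz mod fs = 10 MHz.
10 MHz > fs/2 = 5.575 MHz, folds to fs − 10 MHz = 1.15 MHz.
28.4 MHz and 38.5 MHz both map to 5.05 MHz.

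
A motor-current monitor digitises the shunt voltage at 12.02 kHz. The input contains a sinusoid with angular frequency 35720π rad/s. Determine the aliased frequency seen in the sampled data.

ω = 35720π rad/s → f = ω/(2π) = 17860 Hz = 17.86 kHz.
17.86 kHz mod fs = 5.84 kHz.
5.84 kHz ≤ fs/2 = 6.01 kHz, appears at 5.84 kHz.

5.84 kHz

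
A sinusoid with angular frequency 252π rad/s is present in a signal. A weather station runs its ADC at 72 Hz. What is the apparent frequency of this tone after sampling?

18 Hz

ω = 252π rad/s → f = ω/(2π) = 126 Hz.
126 Hz mod fs = 54 Hz.
54 Hz > fs/2 = 36 Hz, folds to fs − 54 Hz = 18 Hz.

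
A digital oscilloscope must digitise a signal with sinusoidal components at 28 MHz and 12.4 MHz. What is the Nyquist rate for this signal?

Highest-frequency component: 28 MHz.
Nyquist rate = 2 × 28 MHz = 56 MHz.

56 MHz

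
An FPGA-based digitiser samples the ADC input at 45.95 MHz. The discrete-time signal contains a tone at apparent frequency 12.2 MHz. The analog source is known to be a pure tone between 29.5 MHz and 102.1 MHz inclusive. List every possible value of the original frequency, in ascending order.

33.75 MHz, 58.15 MHz, 79.7 MHz

Frequencies that alias to 12.2 MHz are k·fs ± 12.2 MHz for integer k ≥ 0.
k=0: 12.2 MHz.
k=1: 33.75 MHz, 58.15 MHz.
k=2: 79.7 MHz, 104.1 MHz.
k=3: 125.65 MHz, 150.05 MHz.
Within [29.5 MHz, 102.1 MHz]: 33.75 MHz, 58.15 MHz, 79.7 MHz.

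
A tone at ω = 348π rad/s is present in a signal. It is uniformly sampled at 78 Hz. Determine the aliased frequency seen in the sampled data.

18 Hz

ω = 348π rad/s → f = ω/(2π) = 174 Hz.
174 Hz mod fs = 18 Hz.
18 Hz ≤ fs/2 = 39 Hz, appears at 18 Hz.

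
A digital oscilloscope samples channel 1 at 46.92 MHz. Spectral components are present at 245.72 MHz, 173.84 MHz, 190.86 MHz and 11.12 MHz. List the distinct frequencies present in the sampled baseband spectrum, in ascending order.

3.18 MHz, 11.12 MHz, 13.84 MHz

fs/2 = 23.46 MHz.
245.72 MHz mod fs = 11.12 MHz.
11.12 MHz ≤ fs/2 = 23.46 MHz, appears at 11.12 MHz.
173.84 MHz mod fs = 33.08 MHz.
33.08 MHz > fs/2 = 23.46 MHz, folds to fs − 33.08 MHz = 13.84 MHz.
190.86 MHz mod fs = 3.18 MHz.
3.18 MHz ≤ fs/2 = 23.46 MHz, appears at 3.18 MHz.
11.12 MHz ≤ fs/2 = 23.46 MHz, passes unchanged.
Distinct values: {3.18 MHz, 11.12 MHz, 13.84 MHz}.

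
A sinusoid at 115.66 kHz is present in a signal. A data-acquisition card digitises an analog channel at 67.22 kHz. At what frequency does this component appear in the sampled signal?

115.66 kHz mod fs = 48.44 kHz.
48.44 kHz > fs/2 = 33.61 kHz, folds to fs − 48.44 kHz = 18.78 kHz.

18.78 kHz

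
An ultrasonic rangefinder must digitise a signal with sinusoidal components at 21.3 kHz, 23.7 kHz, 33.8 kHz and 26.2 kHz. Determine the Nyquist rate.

67.6 kHz

Highest-frequency component: 33.8 kHz.
Nyquist rate = 2 × 33.8 kHz = 67.6 kHz.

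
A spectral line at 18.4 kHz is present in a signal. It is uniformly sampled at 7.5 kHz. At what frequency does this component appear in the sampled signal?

18.4 kHz mod fs = 3.4 kHz.
3.4 kHz ≤ fs/2 = 3.75 kHz, appears at 3.4 kHz.

3.4 kHz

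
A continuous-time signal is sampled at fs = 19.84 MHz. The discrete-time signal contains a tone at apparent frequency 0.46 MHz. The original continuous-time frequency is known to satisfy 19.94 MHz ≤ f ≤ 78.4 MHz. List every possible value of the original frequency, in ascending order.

20.3 MHz, 39.22 MHz, 40.14 MHz, 59.06 MHz, 59.98 MHz

Frequencies that alias to 0.46 MHz are k·fs ± 0.46 MHz for integer k ≥ 0.
k=0: 0.46 MHz.
k=1: 19.38 MHz, 20.3 MHz.
k=2: 39.22 MHz, 40.14 MHz.
k=3: 59.06 MHz, 59.98 MHz.
k=4: 78.9 MHz, 79.82 MHz.
Within [19.94 MHz, 78.4 MHz]: 20.3 MHz, 39.22 MHz, 40.14 MHz, 59.06 MHz, 59.98 MHz.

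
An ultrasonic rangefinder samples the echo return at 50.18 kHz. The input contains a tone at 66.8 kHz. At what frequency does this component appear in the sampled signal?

16.62 kHz

66.8 kHz mod fs = 16.62 kHz.
16.62 kHz ≤ fs/2 = 25.09 kHz, appears at 16.62 kHz.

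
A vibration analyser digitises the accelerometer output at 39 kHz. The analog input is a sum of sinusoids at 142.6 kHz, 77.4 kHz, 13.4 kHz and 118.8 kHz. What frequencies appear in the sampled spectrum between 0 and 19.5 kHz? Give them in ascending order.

0.6 kHz, 1.8 kHz, 13.4 kHz

fs/2 = 19.5 kHz.
142.6 kHz mod fs = 25.6 kHz.
25.6 kHz > fs/2 = 19.5 kHz, folds to fs − 25.6 kHz = 13.4 kHz.
77.4 kHz mod fs = 38.4 kHz.
38.4 kHz > fs/2 = 19.5 kHz, folds to fs − 38.4 kHz = 0.6 kHz.
13.4 kHz ≤ fs/2 = 19.5 kHz, passes unchanged.
118.8 kHz mod fs = 1.8 kHz.
1.8 kHz ≤ fs/2 = 19.5 kHz, appears at 1.8 kHz.
Distinct values: {0.6 kHz, 1.8 kHz, 13.4 kHz}.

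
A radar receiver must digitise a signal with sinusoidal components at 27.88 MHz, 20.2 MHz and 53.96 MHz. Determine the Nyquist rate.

107.92 MHz

Highest-frequency component: 53.96 MHz.
Nyquist rate = 2 × 53.96 MHz = 107.92 MHz.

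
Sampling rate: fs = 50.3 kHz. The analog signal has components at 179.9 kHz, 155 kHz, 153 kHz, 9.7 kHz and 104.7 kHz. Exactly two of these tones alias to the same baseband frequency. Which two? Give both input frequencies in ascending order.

104.7 kHz, 155 kHz

fs/2 = 25.15 kHz.
179.9 kHz mod fs = 29 kHz.
29 kHz > fs/2 = 25.15 kHz, folds to fs − 29 kHz = 21.3 kHz.
155 kHz mod fs = 4.1 kHz.
4.1 kHz ≤ fs/2 = 25.15 kHz, appears at 4.1 kHz.
153 kHz mod fs = 2.1 kHz.
2.1 kHz ≤ fs/2 = 25.15 kHz, appears at 2.1 kHz.
9.7 kHz ≤ fs/2 = 25.15 kHz, passes unchanged.
104.7 kHz mod fs = 4.1 kHz.
4.1 kHz ≤ fs/2 = 25.15 kHz, appears at 4.1 kHz.
104.7 kHz and 155 kHz both map to 4.1 kHz.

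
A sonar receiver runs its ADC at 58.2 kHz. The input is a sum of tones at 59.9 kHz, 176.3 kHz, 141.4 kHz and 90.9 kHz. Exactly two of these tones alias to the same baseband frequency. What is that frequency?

1.7 kHz

fs/2 = 29.1 kHz.
59.9 kHz mod fs = 1.7 kHz.
1.7 kHz ≤ fs/2 = 29.1 kHz, appears at 1.7 kHz.
176.3 kHz mod fs = 1.7 kHz.
1.7 kHz ≤ fs/2 = 29.1 kHz, appears at 1.7 kHz.
141.4 kHz mod fs = 25 kHz.
25 kHz ≤ fs/2 = 29.1 kHz, appears at 25 kHz.
90.9 kHz mod fs = 32.7 kHz.
32.7 kHz > fs/2 = 29.1 kHz, folds to fs − 32.7 kHz = 25.5 kHz.
59.9 kHz and 176.3 kHz both map to 1.7 kHz.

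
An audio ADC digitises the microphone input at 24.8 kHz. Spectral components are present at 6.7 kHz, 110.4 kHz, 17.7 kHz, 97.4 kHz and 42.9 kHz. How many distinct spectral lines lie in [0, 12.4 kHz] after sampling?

fs/2 = 12.4 kHz.
6.7 kHz ≤ fs/2 = 12.4 kHz, passes unchanged.
110.4 kHz mod fs = 11.2 kHz.
11.2 kHz ≤ fs/2 = 12.4 kHz, appears at 11.2 kHz.
17.7 kHz > fs/2 = 12.4 kHz, folds to fs − 17.7 kHz = 7.1 kHz.
97.4 kHz mod fs = 23 kHz.
23 kHz > fs/2 = 12.4 kHz, folds to fs − 23 kHz = 1.8 kHz.
42.9 kHz mod fs = 18.1 kHz.
18.1 kHz > fs/2 = 12.4 kHz, folds to fs − 18.1 kHz = 6.7 kHz.
Distinct values: {1.8 kHz, 6.7 kHz, 7.1 kHz, 11.2 kHz} → 4.

4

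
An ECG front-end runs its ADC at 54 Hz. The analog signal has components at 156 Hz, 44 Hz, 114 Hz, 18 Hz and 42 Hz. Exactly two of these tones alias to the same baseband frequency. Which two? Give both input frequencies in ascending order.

fs/2 = 27 Hz.
156 Hz mod fs = 48 Hz.
48 Hz > fs/2 = 27 Hz, folds to fs − 48 Hz = 6 Hz.
44 Hz > fs/2 = 27 Hz, folds to fs − 44 Hz = 10 Hz.
114 Hz mod fs = 6 Hz.
6 Hz ≤ fs/2 = 27 Hz, appears at 6 Hz.
18 Hz ≤ fs/2 = 27 Hz, passes unchanged.
42 Hz > fs/2 = 27 Hz, folds to fs − 42 Hz = 12 Hz.
114 Hz and 156 Hz both map to 6 Hz.

114 Hz, 156 Hz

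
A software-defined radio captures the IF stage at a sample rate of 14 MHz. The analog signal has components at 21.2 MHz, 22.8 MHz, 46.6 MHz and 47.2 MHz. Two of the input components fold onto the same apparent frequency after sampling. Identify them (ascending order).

fs/2 = 7 MHz.
21.2 MHz mod fs = 7.2 MHz.
7.2 MHz > fs/2 = 7 MHz, folds to fs − 7.2 MHz = 6.8 MHz.
22.8 MHz mod fs = 8.8 MHz.
8.8 MHz > fs/2 = 7 MHz, folds to fs − 8.8 MHz = 5.2 MHz.
46.6 MHz mod fs = 4.6 MHz.
4.6 MHz ≤ fs/2 = 7 MHz, appears at 4.6 MHz.
47.2 MHz mod fs = 5.2 MHz.
5.2 MHz ≤ fs/2 = 7 MHz, appears at 5.2 MHz.
22.8 MHz and 47.2 MHz both map to 5.2 MHz.

22.8 MHz, 47.2 MHz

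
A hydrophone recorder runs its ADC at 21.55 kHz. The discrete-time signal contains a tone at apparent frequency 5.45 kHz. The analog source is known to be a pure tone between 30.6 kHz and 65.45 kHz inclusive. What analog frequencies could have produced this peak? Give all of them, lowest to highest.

37.65 kHz, 48.55 kHz, 59.2 kHz

Frequencies that alias to 5.45 kHz are k·fs ± 5.45 kHz for integer k ≥ 0.
k=0: 5.45 kHz.
k=1: 16.1 kHz, 27 kHz.
k=2: 37.65 kHz, 48.55 kHz.
k=3: 59.2 kHz, 70.1 kHz.
k=4: 80.75 kHz, 91.65 kHz.
Within [30.6 kHz, 65.45 kHz]: 37.65 kHz, 48.55 kHz, 59.2 kHz.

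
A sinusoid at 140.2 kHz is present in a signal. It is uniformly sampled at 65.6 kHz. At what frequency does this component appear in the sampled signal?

9 kHz

140.2 kHz mod fs = 9 kHz.
9 kHz ≤ fs/2 = 32.8 kHz, appears at 9 kHz.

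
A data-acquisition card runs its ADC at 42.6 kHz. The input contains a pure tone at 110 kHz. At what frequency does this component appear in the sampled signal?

17.8 kHz

110 kHz mod fs = 24.8 kHz.
24.8 kHz > fs/2 = 21.3 kHz, folds to fs − 24.8 kHz = 17.8 kHz.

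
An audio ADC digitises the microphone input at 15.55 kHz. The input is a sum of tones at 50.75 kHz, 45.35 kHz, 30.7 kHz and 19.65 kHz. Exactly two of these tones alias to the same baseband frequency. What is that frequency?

4.1 kHz

fs/2 = 7.775 kHz.
50.75 kHz mod fs = 4.1 kHz.
4.1 kHz ≤ fs/2 = 7.775 kHz, appears at 4.1 kHz.
45.35 kHz mod fs = 14.25 kHz.
14.25 kHz > fs/2 = 7.775 kHz, folds to fs − 14.25 kHz = 1.3 kHz.
30.7 kHz mod fs = 15.15 kHz.
15.15 kHz > fs/2 = 7.775 kHz, folds to fs − 15.15 kHz = 0.4 kHz.
19.65 kHz mod fs = 4.1 kHz.
4.1 kHz ≤ fs/2 = 7.775 kHz, appears at 4.1 kHz.
19.65 kHz and 50.75 kHz both map to 4.1 kHz.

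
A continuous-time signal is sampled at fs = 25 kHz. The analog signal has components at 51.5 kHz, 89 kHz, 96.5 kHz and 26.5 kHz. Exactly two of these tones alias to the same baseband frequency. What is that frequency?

1.5 kHz

fs/2 = 12.5 kHz.
51.5 kHz mod fs = 1.5 kHz.
1.5 kHz ≤ fs/2 = 12.5 kHz, appears at 1.5 kHz.
89 kHz mod fs = 14 kHz.
14 kHz > fs/2 = 12.5 kHz, folds to fs − 14 kHz = 11 kHz.
96.5 kHz mod fs = 21.5 kHz.
21.5 kHz > fs/2 = 12.5 kHz, folds to fs − 21.5 kHz = 3.5 kHz.
26.5 kHz mod fs = 1.5 kHz.
1.5 kHz ≤ fs/2 = 12.5 kHz, appears at 1.5 kHz.
26.5 kHz and 51.5 kHz both map to 1.5 kHz.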